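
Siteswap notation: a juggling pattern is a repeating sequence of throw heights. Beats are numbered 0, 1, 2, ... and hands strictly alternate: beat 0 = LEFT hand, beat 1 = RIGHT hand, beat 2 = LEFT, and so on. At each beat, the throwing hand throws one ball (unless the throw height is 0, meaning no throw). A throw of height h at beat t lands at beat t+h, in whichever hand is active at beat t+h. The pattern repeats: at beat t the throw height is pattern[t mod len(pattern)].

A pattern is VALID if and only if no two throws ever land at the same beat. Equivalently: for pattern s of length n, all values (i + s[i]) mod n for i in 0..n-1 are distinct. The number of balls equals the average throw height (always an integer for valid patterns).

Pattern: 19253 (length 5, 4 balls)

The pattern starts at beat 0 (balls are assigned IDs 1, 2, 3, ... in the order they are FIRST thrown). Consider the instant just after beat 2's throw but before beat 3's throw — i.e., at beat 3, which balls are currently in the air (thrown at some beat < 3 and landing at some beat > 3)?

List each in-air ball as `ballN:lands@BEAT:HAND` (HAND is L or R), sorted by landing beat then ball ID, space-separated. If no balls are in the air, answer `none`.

Answer: ball2:lands@4:L ball1:lands@10:L

Derivation:
Beat 0 (L): throw ball1 h=1 -> lands@1:R; in-air after throw: [b1@1:R]
Beat 1 (R): throw ball1 h=9 -> lands@10:L; in-air after throw: [b1@10:L]
Beat 2 (L): throw ball2 h=2 -> lands@4:L; in-air after throw: [b2@4:L b1@10:L]
Beat 3 (R): throw ball3 h=5 -> lands@8:L; in-air after throw: [b2@4:L b3@8:L b1@10:L]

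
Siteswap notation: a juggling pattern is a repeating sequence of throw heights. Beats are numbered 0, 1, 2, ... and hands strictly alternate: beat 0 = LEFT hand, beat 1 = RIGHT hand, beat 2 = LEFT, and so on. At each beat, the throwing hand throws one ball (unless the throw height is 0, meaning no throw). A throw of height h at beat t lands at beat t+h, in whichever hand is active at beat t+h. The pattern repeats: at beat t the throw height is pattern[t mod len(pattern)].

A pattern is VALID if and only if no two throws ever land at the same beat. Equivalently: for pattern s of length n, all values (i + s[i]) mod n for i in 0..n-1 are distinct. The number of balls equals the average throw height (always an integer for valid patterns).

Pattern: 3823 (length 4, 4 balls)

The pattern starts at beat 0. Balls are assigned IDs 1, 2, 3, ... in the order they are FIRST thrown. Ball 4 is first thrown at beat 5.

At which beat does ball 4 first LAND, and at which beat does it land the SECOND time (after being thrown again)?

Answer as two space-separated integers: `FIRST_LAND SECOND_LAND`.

Answer: 13 21

Derivation:
Beat 0 (L): throw ball1 h=3 -> lands@3:R; in-air after throw: [b1@3:R]
Beat 1 (R): throw ball2 h=8 -> lands@9:R; in-air after throw: [b1@3:R b2@9:R]
Beat 2 (L): throw ball3 h=2 -> lands@4:L; in-air after throw: [b1@3:R b3@4:L b2@9:R]
Beat 3 (R): throw ball1 h=3 -> lands@6:L; in-air after throw: [b3@4:L b1@6:L b2@9:R]
Beat 4 (L): throw ball3 h=3 -> lands@7:R; in-air after throw: [b1@6:L b3@7:R b2@9:R]
Beat 5 (R): throw ball4 h=8 -> lands@13:R; in-air after throw: [b1@6:L b3@7:R b2@9:R b4@13:R]
Beat 6 (L): throw ball1 h=2 -> lands@8:L; in-air after throw: [b3@7:R b1@8:L b2@9:R b4@13:R]
Beat 7 (R): throw ball3 h=3 -> lands@10:L; in-air after throw: [b1@8:L b2@9:R b3@10:L b4@13:R]
Beat 8 (L): throw ball1 h=3 -> lands@11:R; in-air after throw: [b2@9:R b3@10:L b1@11:R b4@13:R]
Beat 9 (R): throw ball2 h=8 -> lands@17:R; in-air after throw: [b3@10:L b1@11:R b4@13:R b2@17:R]
Beat 10 (L): throw ball3 h=2 -> lands@12:L; in-air after throw: [b1@11:R b3@12:L b4@13:R b2@17:R]
Beat 11 (R): throw ball1 h=3 -> lands@14:L; in-air after throw: [b3@12:L b4@13:R b1@14:L b2@17:R]
Beat 12 (L): throw ball3 h=3 -> lands@15:R; in-air after throw: [b4@13:R b1@14:L b3@15:R b2@17:R]
Beat 13 (R): throw ball4 h=8 -> lands@21:R; in-air after throw: [b1@14:L b3@15:R b2@17:R b4@21:R]
Beat 14 (L): throw ball1 h=2 -> lands@16:L; in-air after throw: [b3@15:R b1@16:L b2@17:R b4@21:R]
Beat 15 (R): throw ball3 h=3 -> lands@18:L; in-air after throw: [b1@16:L b2@17:R b3@18:L b4@21:R]
Beat 16 (L): throw ball1 h=3 -> lands@19:R; in-air after throw: [b2@17:R b3@18:L b1@19:R b4@21:R]
Beat 17 (R): throw ball2 h=8 -> lands@25:R; in-air after throw: [b3@18:L b1@19:R b4@21:R b2@25:R]
Beat 18 (L): throw ball3 h=2 -> lands@20:L; in-air after throw: [b1@19:R b3@20:L b4@21:R b2@25:R]
Ball 4: thrown@5 h=8 -> first land @13; rethrown@13 h=8 -> second land @21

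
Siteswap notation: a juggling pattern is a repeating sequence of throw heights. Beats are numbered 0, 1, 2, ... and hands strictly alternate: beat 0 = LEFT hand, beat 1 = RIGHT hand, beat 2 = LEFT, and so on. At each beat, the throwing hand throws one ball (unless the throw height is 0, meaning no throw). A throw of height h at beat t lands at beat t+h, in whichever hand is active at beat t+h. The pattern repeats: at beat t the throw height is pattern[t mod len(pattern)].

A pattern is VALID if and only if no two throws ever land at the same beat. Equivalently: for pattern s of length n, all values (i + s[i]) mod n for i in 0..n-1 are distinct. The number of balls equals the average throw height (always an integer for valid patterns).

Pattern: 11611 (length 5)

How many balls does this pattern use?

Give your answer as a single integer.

Answer: 2

Derivation:
Pattern = [1, 1, 6, 1, 1], length n = 5
  position 0: throw height = 1, running sum = 1
  position 1: throw height = 1, running sum = 2
  position 2: throw height = 6, running sum = 8
  position 3: throw height = 1, running sum = 9
  position 4: throw height = 1, running sum = 10
Total sum = 10; balls = sum / n = 10 / 5 = 2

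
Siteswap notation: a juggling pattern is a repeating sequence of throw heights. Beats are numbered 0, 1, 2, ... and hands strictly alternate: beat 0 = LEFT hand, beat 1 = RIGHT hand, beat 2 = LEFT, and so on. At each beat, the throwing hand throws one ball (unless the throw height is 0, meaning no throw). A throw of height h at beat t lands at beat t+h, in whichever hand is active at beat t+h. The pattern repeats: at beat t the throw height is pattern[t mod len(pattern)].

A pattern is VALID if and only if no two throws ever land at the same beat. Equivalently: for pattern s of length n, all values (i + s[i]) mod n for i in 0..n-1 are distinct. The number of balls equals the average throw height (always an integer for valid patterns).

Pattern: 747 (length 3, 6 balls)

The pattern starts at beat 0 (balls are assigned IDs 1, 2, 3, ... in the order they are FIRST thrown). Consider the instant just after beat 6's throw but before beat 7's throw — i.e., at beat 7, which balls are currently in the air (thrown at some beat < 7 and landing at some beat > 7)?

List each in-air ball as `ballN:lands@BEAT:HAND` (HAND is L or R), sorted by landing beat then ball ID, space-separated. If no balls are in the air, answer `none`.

Beat 0 (L): throw ball1 h=7 -> lands@7:R; in-air after throw: [b1@7:R]
Beat 1 (R): throw ball2 h=4 -> lands@5:R; in-air after throw: [b2@5:R b1@7:R]
Beat 2 (L): throw ball3 h=7 -> lands@9:R; in-air after throw: [b2@5:R b1@7:R b3@9:R]
Beat 3 (R): throw ball4 h=7 -> lands@10:L; in-air after throw: [b2@5:R b1@7:R b3@9:R b4@10:L]
Beat 4 (L): throw ball5 h=4 -> lands@8:L; in-air after throw: [b2@5:R b1@7:R b5@8:L b3@9:R b4@10:L]
Beat 5 (R): throw ball2 h=7 -> lands@12:L; in-air after throw: [b1@7:R b5@8:L b3@9:R b4@10:L b2@12:L]
Beat 6 (L): throw ball6 h=7 -> lands@13:R; in-air after throw: [b1@7:R b5@8:L b3@9:R b4@10:L b2@12:L b6@13:R]
Beat 7 (R): throw ball1 h=4 -> lands@11:R; in-air after throw: [b5@8:L b3@9:R b4@10:L b1@11:R b2@12:L b6@13:R]

Answer: ball5:lands@8:L ball3:lands@9:R ball4:lands@10:L ball2:lands@12:L ball6:lands@13:R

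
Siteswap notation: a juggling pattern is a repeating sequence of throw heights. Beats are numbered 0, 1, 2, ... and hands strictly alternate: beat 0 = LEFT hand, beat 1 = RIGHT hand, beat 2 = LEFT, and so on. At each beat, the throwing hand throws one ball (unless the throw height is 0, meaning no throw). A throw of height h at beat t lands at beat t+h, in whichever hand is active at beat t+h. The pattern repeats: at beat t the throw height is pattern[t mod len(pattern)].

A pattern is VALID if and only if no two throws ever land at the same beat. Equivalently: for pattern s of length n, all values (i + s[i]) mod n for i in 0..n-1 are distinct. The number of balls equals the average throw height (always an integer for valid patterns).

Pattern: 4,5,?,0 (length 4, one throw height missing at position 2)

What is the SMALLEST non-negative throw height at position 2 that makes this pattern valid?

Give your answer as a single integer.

Answer: 3

Derivation:
i=0: (0 + 4) mod 4 = 0
i=1: (1 + 5) mod 4 = 2
i=2: s[i]=? (unknown)
i=3: (3 + 0) mod 4 = 3
Known residues: [0, 2, 3]; need a permutation of 0..3, so missing residue r = 1
Need (2 + s) mod 4 = 1; smallest s = (1 - 2) mod 4 = 3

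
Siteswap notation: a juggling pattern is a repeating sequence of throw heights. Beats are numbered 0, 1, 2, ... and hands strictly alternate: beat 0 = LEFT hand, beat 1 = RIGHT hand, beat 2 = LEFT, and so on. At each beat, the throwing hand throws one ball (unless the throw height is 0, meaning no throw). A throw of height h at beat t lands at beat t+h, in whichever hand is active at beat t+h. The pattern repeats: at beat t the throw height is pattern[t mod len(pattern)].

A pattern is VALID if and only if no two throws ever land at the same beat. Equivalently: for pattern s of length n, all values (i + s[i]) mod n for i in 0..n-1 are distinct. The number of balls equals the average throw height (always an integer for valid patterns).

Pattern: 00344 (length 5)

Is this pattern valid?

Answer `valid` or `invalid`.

Answer: invalid

Derivation:
i=0: (i + s[i]) mod n = (0 + 0) mod 5 = 0
i=1: (i + s[i]) mod n = (1 + 0) mod 5 = 1
i=2: (i + s[i]) mod n = (2 + 3) mod 5 = 0
i=3: (i + s[i]) mod n = (3 + 4) mod 5 = 2
i=4: (i + s[i]) mod n = (4 + 4) mod 5 = 3
Residues: [0, 1, 0, 2, 3], distinct: False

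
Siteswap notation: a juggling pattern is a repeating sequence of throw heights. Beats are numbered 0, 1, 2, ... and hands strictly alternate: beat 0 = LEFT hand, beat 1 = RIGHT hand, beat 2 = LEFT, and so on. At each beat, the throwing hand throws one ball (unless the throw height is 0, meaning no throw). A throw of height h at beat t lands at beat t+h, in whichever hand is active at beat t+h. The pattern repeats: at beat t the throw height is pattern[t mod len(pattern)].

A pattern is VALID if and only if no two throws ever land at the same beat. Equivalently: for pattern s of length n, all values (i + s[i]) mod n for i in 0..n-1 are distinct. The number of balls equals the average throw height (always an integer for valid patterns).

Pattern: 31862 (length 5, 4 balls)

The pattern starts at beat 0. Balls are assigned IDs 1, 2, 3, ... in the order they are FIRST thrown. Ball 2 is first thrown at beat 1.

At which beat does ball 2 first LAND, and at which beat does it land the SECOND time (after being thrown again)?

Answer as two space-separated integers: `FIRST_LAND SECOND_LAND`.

Beat 0 (L): throw ball1 h=3 -> lands@3:R; in-air after throw: [b1@3:R]
Beat 1 (R): throw ball2 h=1 -> lands@2:L; in-air after throw: [b2@2:L b1@3:R]
Beat 2 (L): throw ball2 h=8 -> lands@10:L; in-air after throw: [b1@3:R b2@10:L]
Beat 3 (R): throw ball1 h=6 -> lands@9:R; in-air after throw: [b1@9:R b2@10:L]
Beat 4 (L): throw ball3 h=2 -> lands@6:L; in-air after throw: [b3@6:L b1@9:R b2@10:L]
Beat 5 (R): throw ball4 h=3 -> lands@8:L; in-air after throw: [b3@6:L b4@8:L b1@9:R b2@10:L]
Beat 6 (L): throw ball3 h=1 -> lands@7:R; in-air after throw: [b3@7:R b4@8:L b1@9:R b2@10:L]
Beat 7 (R): throw ball3 h=8 -> lands@15:R; in-air after throw: [b4@8:L b1@9:R b2@10:L b3@15:R]
Beat 8 (L): throw ball4 h=6 -> lands@14:L; in-air after throw: [b1@9:R b2@10:L b4@14:L b3@15:R]
Beat 9 (R): throw ball1 h=2 -> lands@11:R; in-air after throw: [b2@10:L b1@11:R b4@14:L b3@15:R]
Beat 10 (L): throw ball2 h=3 -> lands@13:R; in-air after throw: [b1@11:R b2@13:R b4@14:L b3@15:R]
Ball 2: thrown@1 h=1 -> first land @2; rethrown@2 h=8 -> second land @10

Answer: 2 10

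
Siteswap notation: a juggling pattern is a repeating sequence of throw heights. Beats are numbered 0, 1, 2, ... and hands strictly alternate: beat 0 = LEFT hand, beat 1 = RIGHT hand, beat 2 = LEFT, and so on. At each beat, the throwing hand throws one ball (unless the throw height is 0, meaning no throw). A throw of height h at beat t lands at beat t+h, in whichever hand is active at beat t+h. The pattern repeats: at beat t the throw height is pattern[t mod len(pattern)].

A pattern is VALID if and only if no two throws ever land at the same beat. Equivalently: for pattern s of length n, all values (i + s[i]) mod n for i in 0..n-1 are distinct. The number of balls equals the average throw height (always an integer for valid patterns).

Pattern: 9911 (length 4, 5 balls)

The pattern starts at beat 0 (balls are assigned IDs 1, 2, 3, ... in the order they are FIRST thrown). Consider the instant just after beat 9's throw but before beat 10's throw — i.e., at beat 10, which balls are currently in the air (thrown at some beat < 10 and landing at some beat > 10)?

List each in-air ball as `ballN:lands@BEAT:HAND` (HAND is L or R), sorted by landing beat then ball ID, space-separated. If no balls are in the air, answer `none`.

Answer: ball3:lands@13:R ball4:lands@14:L ball5:lands@17:R ball1:lands@18:L

Derivation:
Beat 0 (L): throw ball1 h=9 -> lands@9:R; in-air after throw: [b1@9:R]
Beat 1 (R): throw ball2 h=9 -> lands@10:L; in-air after throw: [b1@9:R b2@10:L]
Beat 2 (L): throw ball3 h=1 -> lands@3:R; in-air after throw: [b3@3:R b1@9:R b2@10:L]
Beat 3 (R): throw ball3 h=1 -> lands@4:L; in-air after throw: [b3@4:L b1@9:R b2@10:L]
Beat 4 (L): throw ball3 h=9 -> lands@13:R; in-air after throw: [b1@9:R b2@10:L b3@13:R]
Beat 5 (R): throw ball4 h=9 -> lands@14:L; in-air after throw: [b1@9:R b2@10:L b3@13:R b4@14:L]
Beat 6 (L): throw ball5 h=1 -> lands@7:R; in-air after throw: [b5@7:R b1@9:R b2@10:L b3@13:R b4@14:L]
Beat 7 (R): throw ball5 h=1 -> lands@8:L; in-air after throw: [b5@8:L b1@9:R b2@10:L b3@13:R b4@14:L]
Beat 8 (L): throw ball5 h=9 -> lands@17:R; in-air after throw: [b1@9:R b2@10:L b3@13:R b4@14:L b5@17:R]
Beat 9 (R): throw ball1 h=9 -> lands@18:L; in-air after throw: [b2@10:L b3@13:R b4@14:L b5@17:R b1@18:L]
Beat 10 (L): throw ball2 h=1 -> lands@11:R; in-air after throw: [b2@11:R b3@13:R b4@14:L b5@17:R b1@18:L]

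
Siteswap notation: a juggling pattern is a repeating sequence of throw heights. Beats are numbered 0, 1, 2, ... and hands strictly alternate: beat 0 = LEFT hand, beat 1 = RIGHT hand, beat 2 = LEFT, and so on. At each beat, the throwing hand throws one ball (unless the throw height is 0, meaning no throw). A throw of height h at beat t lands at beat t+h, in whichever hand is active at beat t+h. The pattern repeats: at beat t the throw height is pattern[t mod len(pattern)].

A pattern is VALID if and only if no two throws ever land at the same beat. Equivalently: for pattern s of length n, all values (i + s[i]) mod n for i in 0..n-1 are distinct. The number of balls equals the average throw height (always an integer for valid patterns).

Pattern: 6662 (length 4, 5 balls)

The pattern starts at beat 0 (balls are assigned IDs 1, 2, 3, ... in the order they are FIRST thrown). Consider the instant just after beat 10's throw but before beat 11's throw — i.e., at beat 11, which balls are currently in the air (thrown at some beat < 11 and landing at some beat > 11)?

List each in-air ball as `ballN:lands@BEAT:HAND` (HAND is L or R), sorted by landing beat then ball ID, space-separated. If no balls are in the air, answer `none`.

Answer: ball1:lands@12:L ball3:lands@14:L ball2:lands@15:R ball5:lands@16:L

Derivation:
Beat 0 (L): throw ball1 h=6 -> lands@6:L; in-air after throw: [b1@6:L]
Beat 1 (R): throw ball2 h=6 -> lands@7:R; in-air after throw: [b1@6:L b2@7:R]
Beat 2 (L): throw ball3 h=6 -> lands@8:L; in-air after throw: [b1@6:L b2@7:R b3@8:L]
Beat 3 (R): throw ball4 h=2 -> lands@5:R; in-air after throw: [b4@5:R b1@6:L b2@7:R b3@8:L]
Beat 4 (L): throw ball5 h=6 -> lands@10:L; in-air after throw: [b4@5:R b1@6:L b2@7:R b3@8:L b5@10:L]
Beat 5 (R): throw ball4 h=6 -> lands@11:R; in-air after throw: [b1@6:L b2@7:R b3@8:L b5@10:L b4@11:R]
Beat 6 (L): throw ball1 h=6 -> lands@12:L; in-air after throw: [b2@7:R b3@8:L b5@10:L b4@11:R b1@12:L]
Beat 7 (R): throw ball2 h=2 -> lands@9:R; in-air after throw: [b3@8:L b2@9:R b5@10:L b4@11:R b1@12:L]
Beat 8 (L): throw ball3 h=6 -> lands@14:L; in-air after throw: [b2@9:R b5@10:L b4@11:R b1@12:L b3@14:L]
Beat 9 (R): throw ball2 h=6 -> lands@15:R; in-air after throw: [b5@10:L b4@11:R b1@12:L b3@14:L b2@15:R]
Beat 10 (L): throw ball5 h=6 -> lands@16:L; in-air after throw: [b4@11:R b1@12:L b3@14:L b2@15:R b5@16:L]
Beat 11 (R): throw ball4 h=2 -> lands@13:R; in-air after throw: [b1@12:L b4@13:R b3@14:L b2@15:R b5@16:L]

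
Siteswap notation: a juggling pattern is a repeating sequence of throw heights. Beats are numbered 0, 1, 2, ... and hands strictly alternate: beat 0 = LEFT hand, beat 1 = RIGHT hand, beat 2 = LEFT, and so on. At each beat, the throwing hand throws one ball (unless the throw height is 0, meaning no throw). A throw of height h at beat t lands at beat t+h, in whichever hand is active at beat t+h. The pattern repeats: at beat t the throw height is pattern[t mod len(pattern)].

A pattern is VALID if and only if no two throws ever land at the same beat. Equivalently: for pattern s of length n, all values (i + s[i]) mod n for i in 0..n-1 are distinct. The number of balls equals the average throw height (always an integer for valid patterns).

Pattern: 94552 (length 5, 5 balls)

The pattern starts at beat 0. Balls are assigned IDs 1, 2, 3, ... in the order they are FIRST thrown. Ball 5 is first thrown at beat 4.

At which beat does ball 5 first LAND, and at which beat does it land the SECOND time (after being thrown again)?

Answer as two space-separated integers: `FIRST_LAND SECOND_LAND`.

Beat 0 (L): throw ball1 h=9 -> lands@9:R; in-air after throw: [b1@9:R]
Beat 1 (R): throw ball2 h=4 -> lands@5:R; in-air after throw: [b2@5:R b1@9:R]
Beat 2 (L): throw ball3 h=5 -> lands@7:R; in-air after throw: [b2@5:R b3@7:R b1@9:R]
Beat 3 (R): throw ball4 h=5 -> lands@8:L; in-air after throw: [b2@5:R b3@7:R b4@8:L b1@9:R]
Beat 4 (L): throw ball5 h=2 -> lands@6:L; in-air after throw: [b2@5:R b5@6:L b3@7:R b4@8:L b1@9:R]
Beat 5 (R): throw ball2 h=9 -> lands@14:L; in-air after throw: [b5@6:L b3@7:R b4@8:L b1@9:R b2@14:L]
Beat 6 (L): throw ball5 h=4 -> lands@10:L; in-air after throw: [b3@7:R b4@8:L b1@9:R b5@10:L b2@14:L]
Beat 7 (R): throw ball3 h=5 -> lands@12:L; in-air after throw: [b4@8:L b1@9:R b5@10:L b3@12:L b2@14:L]
Beat 8 (L): throw ball4 h=5 -> lands@13:R; in-air after throw: [b1@9:R b5@10:L b3@12:L b4@13:R b2@14:L]
Beat 9 (R): throw ball1 h=2 -> lands@11:R; in-air after throw: [b5@10:L b1@11:R b3@12:L b4@13:R b2@14:L]
Beat 10 (L): throw ball5 h=9 -> lands@19:R; in-air after throw: [b1@11:R b3@12:L b4@13:R b2@14:L b5@19:R]
Ball 5: thrown@4 h=2 -> first land @6; rethrown@6 h=4 -> second land @10

Answer: 6 10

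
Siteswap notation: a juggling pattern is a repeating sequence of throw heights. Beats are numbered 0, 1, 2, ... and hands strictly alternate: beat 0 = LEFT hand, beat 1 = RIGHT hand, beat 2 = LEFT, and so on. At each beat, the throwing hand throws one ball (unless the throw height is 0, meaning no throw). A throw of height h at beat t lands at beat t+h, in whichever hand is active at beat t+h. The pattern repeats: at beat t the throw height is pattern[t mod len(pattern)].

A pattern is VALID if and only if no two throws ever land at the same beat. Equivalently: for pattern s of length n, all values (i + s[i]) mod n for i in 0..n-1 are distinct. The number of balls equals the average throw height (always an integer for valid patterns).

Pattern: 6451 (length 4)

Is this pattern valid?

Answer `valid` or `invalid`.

i=0: (i + s[i]) mod n = (0 + 6) mod 4 = 2
i=1: (i + s[i]) mod n = (1 + 4) mod 4 = 1
i=2: (i + s[i]) mod n = (2 + 5) mod 4 = 3
i=3: (i + s[i]) mod n = (3 + 1) mod 4 = 0
Residues: [2, 1, 3, 0], distinct: True

Answer: valid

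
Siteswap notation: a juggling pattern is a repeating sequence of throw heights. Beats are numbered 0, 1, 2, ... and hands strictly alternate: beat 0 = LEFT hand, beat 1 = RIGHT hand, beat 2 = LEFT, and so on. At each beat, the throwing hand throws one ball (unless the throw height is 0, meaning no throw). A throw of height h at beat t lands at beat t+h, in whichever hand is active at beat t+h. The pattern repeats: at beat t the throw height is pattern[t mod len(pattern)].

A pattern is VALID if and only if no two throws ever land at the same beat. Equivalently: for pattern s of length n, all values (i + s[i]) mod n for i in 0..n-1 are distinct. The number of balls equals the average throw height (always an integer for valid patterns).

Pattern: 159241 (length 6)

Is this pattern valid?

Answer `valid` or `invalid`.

Answer: invalid

Derivation:
i=0: (i + s[i]) mod n = (0 + 1) mod 6 = 1
i=1: (i + s[i]) mod n = (1 + 5) mod 6 = 0
i=2: (i + s[i]) mod n = (2 + 9) mod 6 = 5
i=3: (i + s[i]) mod n = (3 + 2) mod 6 = 5
i=4: (i + s[i]) mod n = (4 + 4) mod 6 = 2
i=5: (i + s[i]) mod n = (5 + 1) mod 6 = 0
Residues: [1, 0, 5, 5, 2, 0], distinct: False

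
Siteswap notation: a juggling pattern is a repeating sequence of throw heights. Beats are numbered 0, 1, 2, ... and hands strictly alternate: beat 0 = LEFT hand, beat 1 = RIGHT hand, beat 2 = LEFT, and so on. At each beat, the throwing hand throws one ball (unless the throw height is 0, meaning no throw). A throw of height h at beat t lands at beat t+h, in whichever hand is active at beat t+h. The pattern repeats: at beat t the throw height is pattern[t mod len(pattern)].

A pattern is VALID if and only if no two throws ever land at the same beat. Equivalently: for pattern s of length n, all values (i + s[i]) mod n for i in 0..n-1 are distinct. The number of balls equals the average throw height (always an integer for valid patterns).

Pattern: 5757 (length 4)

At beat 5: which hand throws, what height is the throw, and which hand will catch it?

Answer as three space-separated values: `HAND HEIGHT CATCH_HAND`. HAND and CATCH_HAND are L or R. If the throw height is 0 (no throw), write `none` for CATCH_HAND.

Beat 5: 5 mod 2 = 1, so hand = R
Throw height = pattern[5 mod 4] = pattern[1] = 7
Lands at beat 5+7=12, 12 mod 2 = 0, so catch hand = L

Answer: R 7 L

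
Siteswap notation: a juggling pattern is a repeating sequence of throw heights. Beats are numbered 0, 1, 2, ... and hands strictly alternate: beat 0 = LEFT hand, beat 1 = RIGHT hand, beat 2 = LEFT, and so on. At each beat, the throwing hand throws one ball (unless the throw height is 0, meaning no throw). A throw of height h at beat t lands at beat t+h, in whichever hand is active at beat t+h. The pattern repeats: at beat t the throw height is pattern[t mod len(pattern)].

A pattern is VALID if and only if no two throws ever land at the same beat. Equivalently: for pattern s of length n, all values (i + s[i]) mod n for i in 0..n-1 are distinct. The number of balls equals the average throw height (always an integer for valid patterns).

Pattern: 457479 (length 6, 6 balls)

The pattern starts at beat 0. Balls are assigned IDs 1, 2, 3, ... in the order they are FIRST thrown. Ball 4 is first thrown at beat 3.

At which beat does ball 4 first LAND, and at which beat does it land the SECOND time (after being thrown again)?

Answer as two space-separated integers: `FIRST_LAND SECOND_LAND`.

Answer: 7 12

Derivation:
Beat 0 (L): throw ball1 h=4 -> lands@4:L; in-air after throw: [b1@4:L]
Beat 1 (R): throw ball2 h=5 -> lands@6:L; in-air after throw: [b1@4:L b2@6:L]
Beat 2 (L): throw ball3 h=7 -> lands@9:R; in-air after throw: [b1@4:L b2@6:L b3@9:R]
Beat 3 (R): throw ball4 h=4 -> lands@7:R; in-air after throw: [b1@4:L b2@6:L b4@7:R b3@9:R]
Beat 4 (L): throw ball1 h=7 -> lands@11:R; in-air after throw: [b2@6:L b4@7:R b3@9:R b1@11:R]
Beat 5 (R): throw ball5 h=9 -> lands@14:L; in-air after throw: [b2@6:L b4@7:R b3@9:R b1@11:R b5@14:L]
Beat 6 (L): throw ball2 h=4 -> lands@10:L; in-air after throw: [b4@7:R b3@9:R b2@10:L b1@11:R b5@14:L]
Beat 7 (R): throw ball4 h=5 -> lands@12:L; in-air after throw: [b3@9:R b2@10:L b1@11:R b4@12:L b5@14:L]
Beat 8 (L): throw ball6 h=7 -> lands@15:R; in-air after throw: [b3@9:R b2@10:L b1@11:R b4@12:L b5@14:L b6@15:R]
Beat 9 (R): throw ball3 h=4 -> lands@13:R; in-air after throw: [b2@10:L b1@11:R b4@12:L b3@13:R b5@14:L b6@15:R]
Beat 10 (L): throw ball2 h=7 -> lands@17:R; in-air after throw: [b1@11:R b4@12:L b3@13:R b5@14:L b6@15:R b2@17:R]
Beat 11 (R): throw ball1 h=9 -> lands@20:L; in-air after throw: [b4@12:L b3@13:R b5@14:L b6@15:R b2@17:R b1@20:L]
Beat 12 (L): throw ball4 h=4 -> lands@16:L; in-air after throw: [b3@13:R b5@14:L b6@15:R b4@16:L b2@17:R b1@20:L]
Ball 4: thrown@3 h=4 -> first land @7; rethrown@7 h=5 -> second land @12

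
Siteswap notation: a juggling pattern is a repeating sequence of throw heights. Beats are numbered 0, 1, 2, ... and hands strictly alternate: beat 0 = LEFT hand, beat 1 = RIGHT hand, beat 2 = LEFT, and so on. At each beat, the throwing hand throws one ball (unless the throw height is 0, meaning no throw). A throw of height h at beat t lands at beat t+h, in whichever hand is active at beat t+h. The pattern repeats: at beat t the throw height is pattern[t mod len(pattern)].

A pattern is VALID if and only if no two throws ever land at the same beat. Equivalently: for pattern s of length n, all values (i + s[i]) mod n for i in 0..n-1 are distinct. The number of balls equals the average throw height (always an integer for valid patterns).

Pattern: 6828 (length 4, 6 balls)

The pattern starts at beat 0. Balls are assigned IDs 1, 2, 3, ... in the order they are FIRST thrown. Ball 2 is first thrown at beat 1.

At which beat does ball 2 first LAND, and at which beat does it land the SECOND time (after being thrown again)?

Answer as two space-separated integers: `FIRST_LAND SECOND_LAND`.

Beat 0 (L): throw ball1 h=6 -> lands@6:L; in-air after throw: [b1@6:L]
Beat 1 (R): throw ball2 h=8 -> lands@9:R; in-air after throw: [b1@6:L b2@9:R]
Beat 2 (L): throw ball3 h=2 -> lands@4:L; in-air after throw: [b3@4:L b1@6:L b2@9:R]
Beat 3 (R): throw ball4 h=8 -> lands@11:R; in-air after throw: [b3@4:L b1@6:L b2@9:R b4@11:R]
Beat 4 (L): throw ball3 h=6 -> lands@10:L; in-air after throw: [b1@6:L b2@9:R b3@10:L b4@11:R]
Beat 5 (R): throw ball5 h=8 -> lands@13:R; in-air after throw: [b1@6:L b2@9:R b3@10:L b4@11:R b5@13:R]
Beat 6 (L): throw ball1 h=2 -> lands@8:L; in-air after throw: [b1@8:L b2@9:R b3@10:L b4@11:R b5@13:R]
Beat 7 (R): throw ball6 h=8 -> lands@15:R; in-air after throw: [b1@8:L b2@9:R b3@10:L b4@11:R b5@13:R b6@15:R]
Beat 8 (L): throw ball1 h=6 -> lands@14:L; in-air after throw: [b2@9:R b3@10:L b4@11:R b5@13:R b1@14:L b6@15:R]
Beat 9 (R): throw ball2 h=8 -> lands@17:R; in-air after throw: [b3@10:L b4@11:R b5@13:R b1@14:L b6@15:R b2@17:R]
Beat 10 (L): throw ball3 h=2 -> lands@12:L; in-air after throw: [b4@11:R b3@12:L b5@13:R b1@14:L b6@15:R b2@17:R]
Beat 11 (R): throw ball4 h=8 -> lands@19:R; in-air after throw: [b3@12:L b5@13:R b1@14:L b6@15:R b2@17:R b4@19:R]
Beat 12 (L): throw ball3 h=6 -> lands@18:L; in-air after throw: [b5@13:R b1@14:L b6@15:R b2@17:R b3@18:L b4@19:R]
Ball 2: thrown@1 h=8 -> first land @9; rethrown@9 h=8 -> second land @17

Answer: 9 17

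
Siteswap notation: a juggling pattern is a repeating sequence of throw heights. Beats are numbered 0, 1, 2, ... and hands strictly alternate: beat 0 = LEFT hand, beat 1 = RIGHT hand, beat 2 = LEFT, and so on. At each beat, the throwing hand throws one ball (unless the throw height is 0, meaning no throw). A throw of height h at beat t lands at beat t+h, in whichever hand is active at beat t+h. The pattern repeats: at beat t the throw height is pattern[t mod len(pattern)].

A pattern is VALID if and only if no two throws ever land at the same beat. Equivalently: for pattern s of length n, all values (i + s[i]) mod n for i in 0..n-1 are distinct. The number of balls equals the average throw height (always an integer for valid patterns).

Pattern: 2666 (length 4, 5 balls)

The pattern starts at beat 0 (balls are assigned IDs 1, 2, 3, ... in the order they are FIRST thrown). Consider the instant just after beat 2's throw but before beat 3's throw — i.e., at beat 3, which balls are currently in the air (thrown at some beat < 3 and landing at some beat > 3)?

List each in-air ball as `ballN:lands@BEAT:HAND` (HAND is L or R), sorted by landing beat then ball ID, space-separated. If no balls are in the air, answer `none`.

Answer: ball2:lands@7:R ball1:lands@8:L

Derivation:
Beat 0 (L): throw ball1 h=2 -> lands@2:L; in-air after throw: [b1@2:L]
Beat 1 (R): throw ball2 h=6 -> lands@7:R; in-air after throw: [b1@2:L b2@7:R]
Beat 2 (L): throw ball1 h=6 -> lands@8:L; in-air after throw: [b2@7:R b1@8:L]
Beat 3 (R): throw ball3 h=6 -> lands@9:R; in-air after throw: [b2@7:R b1@8:L b3@9:R]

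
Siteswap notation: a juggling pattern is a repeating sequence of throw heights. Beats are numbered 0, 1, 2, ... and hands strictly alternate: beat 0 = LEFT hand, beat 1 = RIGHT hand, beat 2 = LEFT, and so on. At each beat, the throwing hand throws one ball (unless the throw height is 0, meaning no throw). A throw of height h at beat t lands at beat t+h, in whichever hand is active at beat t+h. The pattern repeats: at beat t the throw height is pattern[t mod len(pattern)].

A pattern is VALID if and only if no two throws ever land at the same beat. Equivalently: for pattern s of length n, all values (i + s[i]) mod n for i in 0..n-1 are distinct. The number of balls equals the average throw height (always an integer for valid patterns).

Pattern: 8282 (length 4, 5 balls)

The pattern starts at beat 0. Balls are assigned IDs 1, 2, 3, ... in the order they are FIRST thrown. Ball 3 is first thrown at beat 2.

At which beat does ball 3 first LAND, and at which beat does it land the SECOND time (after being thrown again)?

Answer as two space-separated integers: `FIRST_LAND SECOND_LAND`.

Beat 0 (L): throw ball1 h=8 -> lands@8:L; in-air after throw: [b1@8:L]
Beat 1 (R): throw ball2 h=2 -> lands@3:R; in-air after throw: [b2@3:R b1@8:L]
Beat 2 (L): throw ball3 h=8 -> lands@10:L; in-air after throw: [b2@3:R b1@8:L b3@10:L]
Beat 3 (R): throw ball2 h=2 -> lands@5:R; in-air after throw: [b2@5:R b1@8:L b3@10:L]
Beat 4 (L): throw ball4 h=8 -> lands@12:L; in-air after throw: [b2@5:R b1@8:L b3@10:L b4@12:L]
Beat 5 (R): throw ball2 h=2 -> lands@7:R; in-air after throw: [b2@7:R b1@8:L b3@10:L b4@12:L]
Beat 6 (L): throw ball5 h=8 -> lands@14:L; in-air after throw: [b2@7:R b1@8:L b3@10:L b4@12:L b5@14:L]
Beat 7 (R): throw ball2 h=2 -> lands@9:R; in-air after throw: [b1@8:L b2@9:R b3@10:L b4@12:L b5@14:L]
Beat 8 (L): throw ball1 h=8 -> lands@16:L; in-air after throw: [b2@9:R b3@10:L b4@12:L b5@14:L b1@16:L]
Beat 9 (R): throw ball2 h=2 -> lands@11:R; in-air after throw: [b3@10:L b2@11:R b4@12:L b5@14:L b1@16:L]
Beat 10 (L): throw ball3 h=8 -> lands@18:L; in-air after throw: [b2@11:R b4@12:L b5@14:L b1@16:L b3@18:L]
Beat 11 (R): throw ball2 h=2 -> lands@13:R; in-air after throw: [b4@12:L b2@13:R b5@14:L b1@16:L b3@18:L]
Beat 12 (L): throw ball4 h=8 -> lands@20:L; in-air after throw: [b2@13:R b5@14:L b1@16:L b3@18:L b4@20:L]
Beat 13 (R): throw ball2 h=2 -> lands@15:R; in-air after throw: [b5@14:L b2@15:R b1@16:L b3@18:L b4@20:L]
Beat 14 (L): throw ball5 h=8 -> lands@22:L; in-air after throw: [b2@15:R b1@16:L b3@18:L b4@20:L b5@22:L]
Beat 15 (R): throw ball2 h=2 -> lands@17:R; in-air after throw: [b1@16:L b2@17:R b3@18:L b4@20:L b5@22:L]
Beat 16 (L): throw ball1 h=8 -> lands@24:L; in-air after throw: [b2@17:R b3@18:L b4@20:L b5@22:L b1@24:L]
Beat 17 (R): throw ball2 h=2 -> lands@19:R; in-air after throw: [b3@18:L b2@19:R b4@20:L b5@22:L b1@24:L]
Beat 18 (L): throw ball3 h=8 -> lands@26:L; in-air after throw: [b2@19:R b4@20:L b5@22:L b1@24:L b3@26:L]
Ball 3: thrown@2 h=8 -> first land @10; rethrown@10 h=8 -> second land @18

Answer: 10 18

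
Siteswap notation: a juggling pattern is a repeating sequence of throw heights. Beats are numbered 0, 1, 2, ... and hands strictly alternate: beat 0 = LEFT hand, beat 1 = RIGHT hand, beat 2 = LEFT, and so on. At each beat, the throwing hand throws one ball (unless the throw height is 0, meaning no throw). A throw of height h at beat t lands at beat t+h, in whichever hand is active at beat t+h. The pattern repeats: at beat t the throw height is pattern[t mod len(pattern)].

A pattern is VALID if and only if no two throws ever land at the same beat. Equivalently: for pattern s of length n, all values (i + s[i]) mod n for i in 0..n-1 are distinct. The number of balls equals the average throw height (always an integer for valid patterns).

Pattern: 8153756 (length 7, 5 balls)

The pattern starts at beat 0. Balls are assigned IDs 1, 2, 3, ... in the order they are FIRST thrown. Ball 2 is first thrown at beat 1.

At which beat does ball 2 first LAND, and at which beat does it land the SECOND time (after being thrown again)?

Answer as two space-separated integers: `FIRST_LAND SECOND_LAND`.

Beat 0 (L): throw ball1 h=8 -> lands@8:L; in-air after throw: [b1@8:L]
Beat 1 (R): throw ball2 h=1 -> lands@2:L; in-air after throw: [b2@2:L b1@8:L]
Beat 2 (L): throw ball2 h=5 -> lands@7:R; in-air after throw: [b2@7:R b1@8:L]
Beat 3 (R): throw ball3 h=3 -> lands@6:L; in-air after throw: [b3@6:L b2@7:R b1@8:L]
Beat 4 (L): throw ball4 h=7 -> lands@11:R; in-air after throw: [b3@6:L b2@7:R b1@8:L b4@11:R]
Beat 5 (R): throw ball5 h=5 -> lands@10:L; in-air after throw: [b3@6:L b2@7:R b1@8:L b5@10:L b4@11:R]
Beat 6 (L): throw ball3 h=6 -> lands@12:L; in-air after throw: [b2@7:R b1@8:L b5@10:L b4@11:R b3@12:L]
Beat 7 (R): throw ball2 h=8 -> lands@15:R; in-air after throw: [b1@8:L b5@10:L b4@11:R b3@12:L b2@15:R]
Ball 2: thrown@1 h=1 -> first land @2; rethrown@2 h=5 -> second land @7

Answer: 2 7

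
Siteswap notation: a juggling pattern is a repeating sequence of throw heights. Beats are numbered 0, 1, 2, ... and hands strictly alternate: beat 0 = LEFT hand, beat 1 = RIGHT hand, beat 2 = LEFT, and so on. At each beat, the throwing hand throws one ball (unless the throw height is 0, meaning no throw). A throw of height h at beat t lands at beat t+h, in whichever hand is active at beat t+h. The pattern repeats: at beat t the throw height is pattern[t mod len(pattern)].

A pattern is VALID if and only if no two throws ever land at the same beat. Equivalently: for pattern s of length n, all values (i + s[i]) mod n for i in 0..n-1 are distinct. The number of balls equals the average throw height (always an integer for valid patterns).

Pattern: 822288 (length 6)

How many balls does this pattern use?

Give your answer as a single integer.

Answer: 5

Derivation:
Pattern = [8, 2, 2, 2, 8, 8], length n = 6
  position 0: throw height = 8, running sum = 8
  position 1: throw height = 2, running sum = 10
  position 2: throw height = 2, running sum = 12
  position 3: throw height = 2, running sum = 14
  position 4: throw height = 8, running sum = 22
  position 5: throw height = 8, running sum = 30
Total sum = 30; balls = sum / n = 30 / 6 = 5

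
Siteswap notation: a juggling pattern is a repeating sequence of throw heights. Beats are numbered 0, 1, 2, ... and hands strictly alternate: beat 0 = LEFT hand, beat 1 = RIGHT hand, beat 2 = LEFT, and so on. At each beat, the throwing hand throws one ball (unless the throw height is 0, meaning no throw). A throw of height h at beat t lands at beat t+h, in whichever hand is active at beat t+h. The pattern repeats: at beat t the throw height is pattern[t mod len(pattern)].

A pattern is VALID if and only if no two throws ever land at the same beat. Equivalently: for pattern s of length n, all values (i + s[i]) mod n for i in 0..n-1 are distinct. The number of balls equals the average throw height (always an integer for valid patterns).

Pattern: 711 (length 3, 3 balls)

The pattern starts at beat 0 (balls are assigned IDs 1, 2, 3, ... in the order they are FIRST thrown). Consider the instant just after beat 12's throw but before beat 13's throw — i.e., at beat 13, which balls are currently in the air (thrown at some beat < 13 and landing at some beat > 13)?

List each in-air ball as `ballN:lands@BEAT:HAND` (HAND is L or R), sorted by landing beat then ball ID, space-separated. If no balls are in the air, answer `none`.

Answer: ball1:lands@16:L ball2:lands@19:R

Derivation:
Beat 0 (L): throw ball1 h=7 -> lands@7:R; in-air after throw: [b1@7:R]
Beat 1 (R): throw ball2 h=1 -> lands@2:L; in-air after throw: [b2@2:L b1@7:R]
Beat 2 (L): throw ball2 h=1 -> lands@3:R; in-air after throw: [b2@3:R b1@7:R]
Beat 3 (R): throw ball2 h=7 -> lands@10:L; in-air after throw: [b1@7:R b2@10:L]
Beat 4 (L): throw ball3 h=1 -> lands@5:R; in-air after throw: [b3@5:R b1@7:R b2@10:L]
Beat 5 (R): throw ball3 h=1 -> lands@6:L; in-air after throw: [b3@6:L b1@7:R b2@10:L]
Beat 6 (L): throw ball3 h=7 -> lands@13:R; in-air after throw: [b1@7:R b2@10:L b3@13:R]
Beat 7 (R): throw ball1 h=1 -> lands@8:L; in-air after throw: [b1@8:L b2@10:L b3@13:R]
Beat 8 (L): throw ball1 h=1 -> lands@9:R; in-air after throw: [b1@9:R b2@10:L b3@13:R]
Beat 9 (R): throw ball1 h=7 -> lands@16:L; in-air after throw: [b2@10:L b3@13:R b1@16:L]
Beat 10 (L): throw ball2 h=1 -> lands@11:R; in-air after throw: [b2@11:R b3@13:R b1@16:L]
Beat 11 (R): throw ball2 h=1 -> lands@12:L; in-air after throw: [b2@12:L b3@13:R b1@16:L]
Beat 12 (L): throw ball2 h=7 -> lands@19:R; in-air after throw: [b3@13:R b1@16:L b2@19:R]
Beat 13 (R): throw ball3 h=1 -> lands@14:L; in-air after throw: [b3@14:L b1@16:L b2@19:R]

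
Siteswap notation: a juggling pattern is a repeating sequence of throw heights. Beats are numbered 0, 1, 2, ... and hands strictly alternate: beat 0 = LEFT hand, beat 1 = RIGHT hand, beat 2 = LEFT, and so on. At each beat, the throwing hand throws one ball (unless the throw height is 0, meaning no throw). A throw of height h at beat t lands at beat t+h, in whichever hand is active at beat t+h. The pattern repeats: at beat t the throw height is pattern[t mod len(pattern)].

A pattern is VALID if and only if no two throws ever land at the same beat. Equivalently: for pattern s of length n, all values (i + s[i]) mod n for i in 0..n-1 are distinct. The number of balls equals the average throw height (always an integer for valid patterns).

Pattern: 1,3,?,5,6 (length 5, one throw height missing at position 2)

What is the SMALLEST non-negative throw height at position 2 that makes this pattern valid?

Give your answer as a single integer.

i=0: (0 + 1) mod 5 = 1
i=1: (1 + 3) mod 5 = 4
i=2: s[i]=? (unknown)
i=3: (3 + 5) mod 5 = 3
i=4: (4 + 6) mod 5 = 0
Known residues: [0, 1, 3, 4]; need a permutation of 0..4, so missing residue r = 2
Need (2 + s) mod 5 = 2; smallest s = (2 - 2) mod 5 = 0

Answer: 0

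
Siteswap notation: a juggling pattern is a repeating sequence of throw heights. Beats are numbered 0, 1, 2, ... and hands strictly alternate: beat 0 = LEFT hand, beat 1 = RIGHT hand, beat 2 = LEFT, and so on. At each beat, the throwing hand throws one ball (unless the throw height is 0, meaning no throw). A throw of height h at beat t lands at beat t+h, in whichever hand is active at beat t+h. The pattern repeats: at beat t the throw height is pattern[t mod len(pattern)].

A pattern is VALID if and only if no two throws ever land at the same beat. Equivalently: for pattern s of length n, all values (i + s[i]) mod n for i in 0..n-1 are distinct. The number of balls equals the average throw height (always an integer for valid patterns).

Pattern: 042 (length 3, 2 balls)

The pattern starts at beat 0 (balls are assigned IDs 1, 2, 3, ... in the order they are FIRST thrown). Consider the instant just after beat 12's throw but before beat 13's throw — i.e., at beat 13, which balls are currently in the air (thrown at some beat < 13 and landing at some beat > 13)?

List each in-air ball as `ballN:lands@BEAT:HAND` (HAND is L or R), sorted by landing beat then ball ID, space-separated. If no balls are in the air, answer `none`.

Beat 1 (R): throw ball1 h=4 -> lands@5:R; in-air after throw: [b1@5:R]
Beat 2 (L): throw ball2 h=2 -> lands@4:L; in-air after throw: [b2@4:L b1@5:R]
Beat 4 (L): throw ball2 h=4 -> lands@8:L; in-air after throw: [b1@5:R b2@8:L]
Beat 5 (R): throw ball1 h=2 -> lands@7:R; in-air after throw: [b1@7:R b2@8:L]
Beat 7 (R): throw ball1 h=4 -> lands@11:R; in-air after throw: [b2@8:L b1@11:R]
Beat 8 (L): throw ball2 h=2 -> lands@10:L; in-air after throw: [b2@10:L b1@11:R]
Beat 10 (L): throw ball2 h=4 -> lands@14:L; in-air after throw: [b1@11:R b2@14:L]
Beat 11 (R): throw ball1 h=2 -> lands@13:R; in-air after throw: [b1@13:R b2@14:L]
Beat 13 (R): throw ball1 h=4 -> lands@17:R; in-air after throw: [b2@14:L b1@17:R]

Answer: ball2:lands@14:L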